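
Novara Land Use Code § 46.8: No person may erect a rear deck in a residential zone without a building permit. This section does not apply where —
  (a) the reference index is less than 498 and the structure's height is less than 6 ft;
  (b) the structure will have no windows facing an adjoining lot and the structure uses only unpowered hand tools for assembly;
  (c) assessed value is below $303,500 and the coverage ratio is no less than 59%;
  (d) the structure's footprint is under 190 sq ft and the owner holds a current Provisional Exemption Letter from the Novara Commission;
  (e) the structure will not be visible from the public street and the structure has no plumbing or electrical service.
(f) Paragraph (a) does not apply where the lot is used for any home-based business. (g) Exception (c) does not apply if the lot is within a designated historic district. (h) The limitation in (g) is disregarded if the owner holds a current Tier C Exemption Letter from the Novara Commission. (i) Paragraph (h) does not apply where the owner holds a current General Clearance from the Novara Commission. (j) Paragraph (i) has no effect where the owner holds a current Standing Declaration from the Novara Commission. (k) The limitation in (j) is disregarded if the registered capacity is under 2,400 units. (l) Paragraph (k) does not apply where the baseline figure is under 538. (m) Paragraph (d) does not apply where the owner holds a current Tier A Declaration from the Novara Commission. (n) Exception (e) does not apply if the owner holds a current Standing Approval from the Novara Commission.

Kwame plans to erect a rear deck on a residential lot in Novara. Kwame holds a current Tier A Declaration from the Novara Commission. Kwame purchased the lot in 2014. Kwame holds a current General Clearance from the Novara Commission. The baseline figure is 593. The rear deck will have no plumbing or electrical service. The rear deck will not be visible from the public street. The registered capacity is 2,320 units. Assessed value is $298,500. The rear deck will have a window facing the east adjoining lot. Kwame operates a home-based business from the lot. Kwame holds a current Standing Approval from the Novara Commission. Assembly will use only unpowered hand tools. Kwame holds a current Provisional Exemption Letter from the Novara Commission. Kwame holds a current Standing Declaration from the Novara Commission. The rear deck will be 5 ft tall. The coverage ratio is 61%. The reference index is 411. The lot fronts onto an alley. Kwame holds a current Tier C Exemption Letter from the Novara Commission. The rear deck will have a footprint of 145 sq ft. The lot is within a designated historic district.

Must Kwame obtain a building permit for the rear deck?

Yes — Kwame must obtain a building permit.

Exception (a)'s conditions are all satisfied: the reference index is 411, less than the 498 limit; the structure's height is 5 ft, less than the 6 ft limit. Turning to paragraph (f): (f) operates against (a): a home-based business operates on the lot. (a) is therefore removed.
Exception (b) fails — a window faces an adjoining lot.
Exception (c)'s conditions are all satisfied: assessed value is $298,500, below the $303,500 limit; the coverage ratio is 61%, meeting the 59% threshold. But applying paragraphs (g)–(l): (g) operates against (c): the lot is in a historic district. (h) would limit (g) — a current Tier C Exemption Letter is held — but (i) sets (h) aside: (i) is engaged — a current General Clearance is held. (j) operates (a current Standing Declaration is held), but is itself disapplied by (k): (k) operates against (j): the registered capacity is 2,320 units, under the 2,400 units limit. (l) does not operate here (the baseline figure is 593, not under 538), so (k) stands. Exception (c) does not apply.
Exception (d): the structure's footprint is 145 sq ft, under the 190 sq ft limit; a current Provisional Exemption Letter is held — every condition holds. However, paragraph (m) must be considered: (m) operates against (d): a current Tier A Declaration is held. (d) is therefore removed.
Exception (e) is satisfied on its face — the structure will not be visible from the street; there is no plumbing or electrical service. But: (n) operates against (e): a current Standing Approval is held. So (e) is unavailable.
No exception displaces § 46.8.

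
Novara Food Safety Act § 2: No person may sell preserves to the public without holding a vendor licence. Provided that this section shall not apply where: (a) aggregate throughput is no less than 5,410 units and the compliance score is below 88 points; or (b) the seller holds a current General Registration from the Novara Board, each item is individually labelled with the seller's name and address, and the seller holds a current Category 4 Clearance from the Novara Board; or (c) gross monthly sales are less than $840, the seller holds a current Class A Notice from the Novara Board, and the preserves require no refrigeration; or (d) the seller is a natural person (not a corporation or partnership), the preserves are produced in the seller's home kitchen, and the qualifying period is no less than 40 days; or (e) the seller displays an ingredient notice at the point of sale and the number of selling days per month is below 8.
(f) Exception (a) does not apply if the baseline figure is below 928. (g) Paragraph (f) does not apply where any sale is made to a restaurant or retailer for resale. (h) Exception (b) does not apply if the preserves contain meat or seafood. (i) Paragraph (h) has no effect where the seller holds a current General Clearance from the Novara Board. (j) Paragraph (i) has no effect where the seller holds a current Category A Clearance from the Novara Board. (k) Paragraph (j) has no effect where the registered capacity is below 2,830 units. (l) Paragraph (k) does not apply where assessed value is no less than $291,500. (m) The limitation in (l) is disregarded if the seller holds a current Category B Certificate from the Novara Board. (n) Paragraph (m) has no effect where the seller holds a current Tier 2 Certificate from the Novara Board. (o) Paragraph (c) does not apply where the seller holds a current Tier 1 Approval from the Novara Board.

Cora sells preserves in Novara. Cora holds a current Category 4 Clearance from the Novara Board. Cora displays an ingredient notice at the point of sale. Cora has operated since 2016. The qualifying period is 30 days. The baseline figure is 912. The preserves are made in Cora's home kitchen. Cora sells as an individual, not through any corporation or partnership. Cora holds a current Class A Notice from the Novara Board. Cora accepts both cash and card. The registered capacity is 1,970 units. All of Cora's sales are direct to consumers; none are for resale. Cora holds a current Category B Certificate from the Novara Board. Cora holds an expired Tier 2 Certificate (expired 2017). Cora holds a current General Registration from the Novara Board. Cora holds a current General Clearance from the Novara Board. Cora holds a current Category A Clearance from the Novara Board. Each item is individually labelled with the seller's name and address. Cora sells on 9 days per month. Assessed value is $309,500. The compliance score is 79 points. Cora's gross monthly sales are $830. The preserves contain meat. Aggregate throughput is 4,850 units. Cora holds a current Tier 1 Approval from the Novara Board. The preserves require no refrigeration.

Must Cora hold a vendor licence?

No — exception (b) applies; Cora is not required to hold a vendor licence.

Exception (a) does not apply: aggregate throughput is 4,850 units, short of 5,410 units.
Exception (b): a current General Registration is held; items are individually labelled; a current Category 4 Clearance is held — every condition holds. Considering the limiting provisions: (h) operates (the preserves contain meat), but is itself disapplied by (i): (i) is triggered — a current General Clearance is held. (j) applies (a current Category A Clearance is held), but is displaced by (k): (k) operates — the registered capacity is 1,970 units, below the 2,830 units limit. (l) would limit (k) — assessed value is $309,500, meeting the $291,500 threshold — but (m) sets (l) aside: (m) is triggered — a current Category B Certificate is held. (n) is not engaged (there is no Tier 2 Certificate in force), so (m) stands. (b) remains available.
Exception (c) is satisfied on its face — gross monthly sales are $830, less than the $840 limit; a current Class A Notice is held; the preserves are shelf-stable. However, paragraph (o) must be considered: (o) is engaged — a current Tier 1 Approval is held. Exception (c) does not apply.
Exception (d) requires that the qualifying period is no less than 40 days; but the qualifying period is 30 days, short of 40 days, so (d) is unavailable.
Exception (e) requires that the number of selling days per month is below 8; but the number of selling days per month is 9, not below 8, so (e) is unavailable.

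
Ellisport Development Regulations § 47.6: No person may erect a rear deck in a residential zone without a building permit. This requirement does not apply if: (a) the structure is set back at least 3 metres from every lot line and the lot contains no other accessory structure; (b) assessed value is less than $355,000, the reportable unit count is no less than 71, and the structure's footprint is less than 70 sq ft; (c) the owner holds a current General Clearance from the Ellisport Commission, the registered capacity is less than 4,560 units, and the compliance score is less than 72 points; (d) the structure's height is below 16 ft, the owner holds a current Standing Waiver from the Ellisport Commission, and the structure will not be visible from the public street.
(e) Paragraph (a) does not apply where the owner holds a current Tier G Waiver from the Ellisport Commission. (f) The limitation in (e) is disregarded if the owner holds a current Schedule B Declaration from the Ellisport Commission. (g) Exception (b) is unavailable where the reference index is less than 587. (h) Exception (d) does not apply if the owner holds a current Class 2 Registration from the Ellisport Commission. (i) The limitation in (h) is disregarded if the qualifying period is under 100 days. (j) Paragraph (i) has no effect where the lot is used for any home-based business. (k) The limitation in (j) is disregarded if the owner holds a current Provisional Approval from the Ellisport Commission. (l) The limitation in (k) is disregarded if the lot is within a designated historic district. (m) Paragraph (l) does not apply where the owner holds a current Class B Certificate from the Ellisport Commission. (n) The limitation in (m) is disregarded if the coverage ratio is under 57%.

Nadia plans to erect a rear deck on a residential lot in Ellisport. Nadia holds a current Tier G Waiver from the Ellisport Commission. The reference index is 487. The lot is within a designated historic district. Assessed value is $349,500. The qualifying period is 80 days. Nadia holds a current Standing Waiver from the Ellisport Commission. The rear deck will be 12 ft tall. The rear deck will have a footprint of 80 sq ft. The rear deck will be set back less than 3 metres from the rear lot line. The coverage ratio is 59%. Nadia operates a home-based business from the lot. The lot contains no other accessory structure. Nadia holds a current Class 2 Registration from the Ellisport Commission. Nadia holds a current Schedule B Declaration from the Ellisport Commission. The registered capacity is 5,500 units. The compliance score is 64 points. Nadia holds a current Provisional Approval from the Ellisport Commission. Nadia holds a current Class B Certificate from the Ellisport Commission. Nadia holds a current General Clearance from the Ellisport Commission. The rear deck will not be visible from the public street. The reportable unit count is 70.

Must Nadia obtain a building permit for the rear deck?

No — exception (d) applies; Nadia does not need a building permit.

Exception (a) requires that the structure is set back at least 3 metres from every lot line; but the rear setback is under 3 m, so (a) is unavailable.
Exception (b) does not apply: the reportable unit count is 70, short of 71.
Exception (c) does not apply: the registered capacity is 5,500 units, not less than 4,560 units.
Exception (d)'s conditions are all satisfied: the structure's height is 12 ft, below the 16 ft limit; a current Standing Waiver is held; the structure will not be visible from the street. Applying paragraphs (h)–(n): (h) is triggered (a current Class 2 Registration is held), but yields to (i): (i) operates — the qualifying period is 80 days, under the 100 days limit. (j) would limit (i) — a home-based business operates on the lot — but (k) sets (j) aside: (k) operates against (j): a current Provisional Approval is held. (l) would limit (k) — the lot is in a historic district — but (m) sets (l) aside: (m) operates against (l): a current Class B Certificate is held. (n), which would lift (m), is inapplicable — the coverage ratio is 59%, not under 57%. (d) remains available.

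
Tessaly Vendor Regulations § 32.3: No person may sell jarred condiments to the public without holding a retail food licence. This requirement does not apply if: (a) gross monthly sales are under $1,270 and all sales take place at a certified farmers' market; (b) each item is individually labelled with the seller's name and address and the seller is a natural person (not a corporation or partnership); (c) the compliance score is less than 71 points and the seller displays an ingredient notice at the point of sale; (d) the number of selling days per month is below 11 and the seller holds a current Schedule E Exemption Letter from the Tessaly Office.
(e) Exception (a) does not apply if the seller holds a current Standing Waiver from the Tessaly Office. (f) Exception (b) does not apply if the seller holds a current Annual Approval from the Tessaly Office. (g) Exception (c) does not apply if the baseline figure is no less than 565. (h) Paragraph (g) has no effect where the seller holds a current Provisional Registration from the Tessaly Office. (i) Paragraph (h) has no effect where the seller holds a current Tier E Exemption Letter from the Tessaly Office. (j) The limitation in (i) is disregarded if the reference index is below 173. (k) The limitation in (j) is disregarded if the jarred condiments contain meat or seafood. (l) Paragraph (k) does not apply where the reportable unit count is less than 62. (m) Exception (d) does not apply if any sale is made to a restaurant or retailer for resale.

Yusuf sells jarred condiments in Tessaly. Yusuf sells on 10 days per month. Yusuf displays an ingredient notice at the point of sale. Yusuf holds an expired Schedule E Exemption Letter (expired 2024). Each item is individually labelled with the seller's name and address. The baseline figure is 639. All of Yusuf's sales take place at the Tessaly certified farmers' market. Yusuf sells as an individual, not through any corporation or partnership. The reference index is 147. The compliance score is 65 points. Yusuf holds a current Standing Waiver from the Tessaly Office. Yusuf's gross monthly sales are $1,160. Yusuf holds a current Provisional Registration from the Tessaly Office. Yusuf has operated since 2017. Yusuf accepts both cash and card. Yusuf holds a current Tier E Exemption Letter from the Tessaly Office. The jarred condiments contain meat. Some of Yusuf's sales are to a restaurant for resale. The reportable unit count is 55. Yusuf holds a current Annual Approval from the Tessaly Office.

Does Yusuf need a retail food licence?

No — exception (c) applies; Yusuf is not required to hold a retail food licence.

Exception (a)'s conditions are all satisfied: gross monthly sales are $1,160, under the $1,270 limit; all sales are at a certified farmers' market. Turning to paragraph (e): (e) applies — a current Standing Waiver is held. So (a) is unavailable.
All of (b)'s requirements are met (items are individually labelled; the seller is a natural person). But: (f) operates against (b): a current Annual Approval is held. So (b) is unavailable.
Exception (c)'s conditions are all satisfied: the compliance score is 65 points, less than the 71 points limit; an ingredient notice is displayed. Considering the limiting provisions: (g) is engaged (the baseline figure is 639, meeting the 565 threshold), but is set aside by (h): (h) operates against (g): a current Provisional Registration is held. (i) is engaged (a current Tier E Exemption Letter is held), but is overridden by (j): (j) operates against (i): the reference index is 147, below the 173 limit. (k) operates (the jarred condiments contain meat), but is set aside by (l): (l) is engaged — the reportable unit count is 55, less than the 62 limit. Exception (c) stands.
Exception (d) fails — no current Schedule E Exemption Letter is held.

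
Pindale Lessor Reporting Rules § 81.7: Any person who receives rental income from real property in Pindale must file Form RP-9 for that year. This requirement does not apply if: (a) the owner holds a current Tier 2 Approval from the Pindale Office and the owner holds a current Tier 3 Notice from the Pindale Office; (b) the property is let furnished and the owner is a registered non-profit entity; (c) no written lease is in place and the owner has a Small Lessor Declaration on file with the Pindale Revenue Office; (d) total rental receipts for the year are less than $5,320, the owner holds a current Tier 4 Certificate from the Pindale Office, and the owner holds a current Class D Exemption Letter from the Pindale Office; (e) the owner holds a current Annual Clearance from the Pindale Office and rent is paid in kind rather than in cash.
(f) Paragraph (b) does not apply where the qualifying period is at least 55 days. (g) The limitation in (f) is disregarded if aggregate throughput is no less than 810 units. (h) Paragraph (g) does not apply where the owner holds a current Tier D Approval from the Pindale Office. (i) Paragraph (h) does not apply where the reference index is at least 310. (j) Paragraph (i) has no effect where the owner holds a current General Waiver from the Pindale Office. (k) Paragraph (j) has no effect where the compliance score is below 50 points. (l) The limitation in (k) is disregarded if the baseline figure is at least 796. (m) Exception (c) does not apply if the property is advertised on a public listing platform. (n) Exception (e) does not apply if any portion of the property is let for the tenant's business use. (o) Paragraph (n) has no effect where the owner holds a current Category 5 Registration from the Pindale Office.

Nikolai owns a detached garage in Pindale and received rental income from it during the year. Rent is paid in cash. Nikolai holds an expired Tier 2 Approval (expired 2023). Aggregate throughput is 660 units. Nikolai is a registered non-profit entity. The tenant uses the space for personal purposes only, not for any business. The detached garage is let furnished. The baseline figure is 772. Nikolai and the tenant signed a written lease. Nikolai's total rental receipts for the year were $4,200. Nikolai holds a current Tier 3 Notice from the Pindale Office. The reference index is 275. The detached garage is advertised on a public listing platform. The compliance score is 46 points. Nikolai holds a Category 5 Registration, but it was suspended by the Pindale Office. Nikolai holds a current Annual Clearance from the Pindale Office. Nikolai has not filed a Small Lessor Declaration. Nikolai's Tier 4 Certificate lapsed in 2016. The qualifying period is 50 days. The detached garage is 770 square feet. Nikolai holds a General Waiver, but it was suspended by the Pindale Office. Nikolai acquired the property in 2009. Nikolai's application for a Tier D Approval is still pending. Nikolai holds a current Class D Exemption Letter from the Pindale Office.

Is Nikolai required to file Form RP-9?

No — exception (b) applies; Nikolai is not required to file Form RP-9.

Exception (a) requires that the owner holds a current Tier 2 Approval from the Pindale Office; but there is no Tier 2 Approval in force, so (a) is unavailable.
All of (b)'s requirements are met (the property is let furnished; Nikolai is a registered non-profit). Considering the limiting provisions: (f) is not triggered — the qualifying period is 50 days, short of 55 days. (b) remains available.
Exception (c) fails — a written lease is in place.
Exception (d) fails — there is no Tier 4 Certificate in force.
Exception (e) does not apply: rent is paid in cash.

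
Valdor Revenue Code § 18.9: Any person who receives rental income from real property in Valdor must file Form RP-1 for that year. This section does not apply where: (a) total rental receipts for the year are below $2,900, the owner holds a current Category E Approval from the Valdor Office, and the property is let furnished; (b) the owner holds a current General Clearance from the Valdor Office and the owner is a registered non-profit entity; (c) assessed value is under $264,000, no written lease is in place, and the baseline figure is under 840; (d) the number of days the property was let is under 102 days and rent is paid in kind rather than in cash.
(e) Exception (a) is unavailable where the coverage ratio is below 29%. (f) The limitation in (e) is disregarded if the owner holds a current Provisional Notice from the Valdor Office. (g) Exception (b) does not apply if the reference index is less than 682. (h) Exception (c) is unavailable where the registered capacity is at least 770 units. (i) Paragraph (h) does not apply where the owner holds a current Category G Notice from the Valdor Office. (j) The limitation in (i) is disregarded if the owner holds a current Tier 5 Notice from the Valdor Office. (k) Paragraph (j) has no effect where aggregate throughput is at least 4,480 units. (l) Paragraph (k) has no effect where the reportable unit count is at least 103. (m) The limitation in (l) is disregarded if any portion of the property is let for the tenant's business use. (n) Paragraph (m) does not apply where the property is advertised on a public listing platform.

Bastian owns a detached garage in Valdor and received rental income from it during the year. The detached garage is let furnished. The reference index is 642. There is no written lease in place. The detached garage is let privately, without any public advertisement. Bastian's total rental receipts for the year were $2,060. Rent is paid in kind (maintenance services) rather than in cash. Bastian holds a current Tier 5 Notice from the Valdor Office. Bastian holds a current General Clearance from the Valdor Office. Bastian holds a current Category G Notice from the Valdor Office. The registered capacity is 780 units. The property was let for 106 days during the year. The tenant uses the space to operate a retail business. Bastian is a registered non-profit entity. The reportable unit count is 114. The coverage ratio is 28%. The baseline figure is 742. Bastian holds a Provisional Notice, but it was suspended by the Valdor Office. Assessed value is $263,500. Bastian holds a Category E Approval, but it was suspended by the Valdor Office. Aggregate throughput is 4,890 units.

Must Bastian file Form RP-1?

Exception (a) fails — there is no Category E Approval in force.
Exception (b)'s conditions are all satisfied: a current General Clearance is held; Bastian is a registered non-profit. However, paragraph (g) must be considered: (g) operates against (b): the reference index is 642, less than the 682 limit. So (b) is unavailable.
Exception (c)'s conditions are all satisfied: assessed value is $263,500, under the $264,000 limit; there is no written lease; the baseline figure is 742, under the 840 limit. Applying paragraphs (h)–(n): (h) would limit (c) — the registered capacity is 780 units, meeting the 770 units threshold — but (i) sets (h) aside: (i) applies — a current Category G Notice is held. (j) operates (a current Tier 5 Notice is held), but is set aside by (k): (k) is engaged — aggregate throughput is 4,890 units, meeting the 4,480 units threshold. (l) would limit (k) — the reportable unit count is 114, meeting the 103 threshold — but (m) sets (l) aside: (m) is triggered — the space is let for business use. (n), which would lift (m), is inapplicable — the property is let privately without advertisement. Exception (c) stands.
Exception (d) fails — the number of days the property was let is 106 days, not under 102 days.

No — exception (c) applies; Bastian is not required to file Form RP-1.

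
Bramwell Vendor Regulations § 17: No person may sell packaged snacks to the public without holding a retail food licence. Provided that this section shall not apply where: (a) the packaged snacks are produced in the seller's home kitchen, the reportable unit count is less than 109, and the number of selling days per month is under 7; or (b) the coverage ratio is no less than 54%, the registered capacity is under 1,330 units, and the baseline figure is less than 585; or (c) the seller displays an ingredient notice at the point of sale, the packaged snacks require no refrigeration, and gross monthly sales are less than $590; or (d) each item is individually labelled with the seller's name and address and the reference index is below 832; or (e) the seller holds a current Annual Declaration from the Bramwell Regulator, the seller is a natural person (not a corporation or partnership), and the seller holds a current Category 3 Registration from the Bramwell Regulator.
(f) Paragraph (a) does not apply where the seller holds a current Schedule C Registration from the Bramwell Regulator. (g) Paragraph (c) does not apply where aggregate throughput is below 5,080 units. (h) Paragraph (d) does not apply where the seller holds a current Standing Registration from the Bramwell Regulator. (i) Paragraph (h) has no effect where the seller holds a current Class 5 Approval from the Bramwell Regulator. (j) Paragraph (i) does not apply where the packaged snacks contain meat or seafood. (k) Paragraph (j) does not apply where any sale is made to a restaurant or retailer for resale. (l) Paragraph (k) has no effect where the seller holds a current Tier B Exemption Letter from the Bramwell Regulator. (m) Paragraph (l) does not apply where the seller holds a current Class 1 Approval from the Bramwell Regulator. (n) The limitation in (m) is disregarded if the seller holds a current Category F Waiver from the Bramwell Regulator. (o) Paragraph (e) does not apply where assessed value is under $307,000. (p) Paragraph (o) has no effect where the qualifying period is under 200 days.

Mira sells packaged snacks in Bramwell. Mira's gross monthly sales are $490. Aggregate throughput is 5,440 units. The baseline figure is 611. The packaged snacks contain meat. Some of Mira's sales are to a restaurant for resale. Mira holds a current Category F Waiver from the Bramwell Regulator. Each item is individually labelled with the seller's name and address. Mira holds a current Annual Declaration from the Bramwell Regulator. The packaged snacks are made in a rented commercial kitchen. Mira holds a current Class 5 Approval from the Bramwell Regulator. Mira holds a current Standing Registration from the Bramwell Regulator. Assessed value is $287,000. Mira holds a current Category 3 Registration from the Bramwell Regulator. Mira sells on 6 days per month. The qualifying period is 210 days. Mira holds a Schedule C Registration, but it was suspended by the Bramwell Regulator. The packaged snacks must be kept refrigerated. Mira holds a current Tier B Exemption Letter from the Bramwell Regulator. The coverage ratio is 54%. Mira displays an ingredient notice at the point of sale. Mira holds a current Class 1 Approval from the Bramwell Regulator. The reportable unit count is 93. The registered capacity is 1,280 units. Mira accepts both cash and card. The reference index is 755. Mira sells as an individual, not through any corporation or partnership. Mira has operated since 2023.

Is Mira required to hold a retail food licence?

Yes — Mira must hold a retail food licence.

Exception (a) requires that the packaged snacks are produced in the seller's home kitchen; but the packaged snacks are made in a commercial kitchen, not a home kitchen, so (a) is unavailable.
Exception (b) fails — the baseline figure is 611, not less than 585.
Exception (c) does not apply: the packaged snacks require refrigeration.
Exception (d) is satisfied on its face — items are individually labelled; the reference index is 755, below the 832 limit. But applying paragraphs (h)–(n): (h) operates against (d): a current Standing Registration is held. (i) is triggered (a current Class 5 Approval is held), but yields to (j): (j) operates — the packaged snacks contain meat. (k) is engaged (some sales are to a restaurant for resale), but is overridden by (l): (l) operates — a current Tier B Exemption Letter is held. (m) would limit (l) — a current Class 1 Approval is held — but (n) sets (m) aside: (n) operates against (m): a current Category F Waiver is held. Exception (d) does not apply.
Exception (e) is satisfied on its face — a current Annual Declaration is held; the seller is a natural person; a current Category 3 Registration is held. However, paragraphs (o)–(p) must be considered: (o) is triggered — assessed value is $287,000, under the $307,000 limit. (p), which would lift (o), is not engaged — the qualifying period is 210 days, not under 200 days. (e) is therefore removed.
None of the exceptions is available; § 17 applies in full.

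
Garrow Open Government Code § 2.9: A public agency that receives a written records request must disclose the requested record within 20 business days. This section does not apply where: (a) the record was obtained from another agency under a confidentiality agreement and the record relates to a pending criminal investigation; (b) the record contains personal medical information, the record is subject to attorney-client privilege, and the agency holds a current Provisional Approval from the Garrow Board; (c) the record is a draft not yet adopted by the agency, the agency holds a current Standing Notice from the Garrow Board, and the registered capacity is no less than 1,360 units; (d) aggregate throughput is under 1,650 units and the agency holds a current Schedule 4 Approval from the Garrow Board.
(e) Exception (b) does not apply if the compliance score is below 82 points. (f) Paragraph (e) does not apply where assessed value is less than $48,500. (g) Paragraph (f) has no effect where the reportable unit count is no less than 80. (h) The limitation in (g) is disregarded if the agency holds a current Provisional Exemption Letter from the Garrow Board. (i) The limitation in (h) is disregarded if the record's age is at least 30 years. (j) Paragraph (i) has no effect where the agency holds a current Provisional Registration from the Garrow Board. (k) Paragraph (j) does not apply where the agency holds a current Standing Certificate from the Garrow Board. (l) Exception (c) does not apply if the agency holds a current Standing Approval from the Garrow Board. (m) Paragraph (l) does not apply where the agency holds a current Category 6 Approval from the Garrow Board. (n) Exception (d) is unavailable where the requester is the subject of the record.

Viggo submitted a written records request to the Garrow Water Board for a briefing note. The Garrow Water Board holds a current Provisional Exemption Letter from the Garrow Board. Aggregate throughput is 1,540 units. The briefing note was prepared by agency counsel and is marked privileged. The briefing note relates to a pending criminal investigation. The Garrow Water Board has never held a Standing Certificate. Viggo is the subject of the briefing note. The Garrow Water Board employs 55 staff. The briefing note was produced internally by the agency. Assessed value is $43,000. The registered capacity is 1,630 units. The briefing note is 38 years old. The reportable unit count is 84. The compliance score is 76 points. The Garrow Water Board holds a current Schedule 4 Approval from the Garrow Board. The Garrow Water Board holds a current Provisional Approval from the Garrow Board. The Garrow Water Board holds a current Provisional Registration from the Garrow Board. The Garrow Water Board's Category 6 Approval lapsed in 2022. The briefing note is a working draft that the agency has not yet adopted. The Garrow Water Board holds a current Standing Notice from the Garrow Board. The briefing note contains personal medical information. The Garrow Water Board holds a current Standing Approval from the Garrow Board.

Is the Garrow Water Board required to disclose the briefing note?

Exception (a) requires that the record was obtained from another agency under a confidentiality agreement; but the briefing note was produced internally, so (a) is unavailable.
Exception (b)'s conditions are all satisfied: the briefing note contains personal medical information; the briefing note is privileged; a current Provisional Approval is held. Applying paragraphs (e)–(k): (e) would limit (b) — the compliance score is 76 points, below the 82 points limit — but (f) sets (e) aside: (f) operates — assessed value is $43,000, less than the $48,500 limit. (g) would limit (f) — the reportable unit count is 84, meeting the 80 threshold — but (h) sets (g) aside: (h) operates against (g): a current Provisional Exemption Letter is held. (i) would limit (h) — the record's age is 38 years, meeting the 30 years threshold — but (j) sets (i) aside: (j) operates — a current Provisional Registration is held. (k) does not operate here (the Standing Certificate is not current), so (j) stands. Exception (b) stands.
All of (c)'s requirements are met (the briefing note is an unadopted draft; a current Standing Notice is held; the registered capacity is 1,630 units, meeting the 1,360 units threshold). However, paragraphs (l)–(m) must be considered: (l) applies — a current Standing Approval is held. (m), which would lift (l), is not engaged — no current Category 6 Approval is held. Exception (c) does not apply.
Exception (d)'s conditions are all satisfied: aggregate throughput is 1,540 units, under the 1,650 units limit; a current Schedule 4 Approval is held. However, paragraph (n) must be considered: (n) operates against (d): Viggo is the subject of the briefing note. (d) is therefore removed.

No — exception (b) applies; the Garrow Water Board is not required to disclose the briefing note.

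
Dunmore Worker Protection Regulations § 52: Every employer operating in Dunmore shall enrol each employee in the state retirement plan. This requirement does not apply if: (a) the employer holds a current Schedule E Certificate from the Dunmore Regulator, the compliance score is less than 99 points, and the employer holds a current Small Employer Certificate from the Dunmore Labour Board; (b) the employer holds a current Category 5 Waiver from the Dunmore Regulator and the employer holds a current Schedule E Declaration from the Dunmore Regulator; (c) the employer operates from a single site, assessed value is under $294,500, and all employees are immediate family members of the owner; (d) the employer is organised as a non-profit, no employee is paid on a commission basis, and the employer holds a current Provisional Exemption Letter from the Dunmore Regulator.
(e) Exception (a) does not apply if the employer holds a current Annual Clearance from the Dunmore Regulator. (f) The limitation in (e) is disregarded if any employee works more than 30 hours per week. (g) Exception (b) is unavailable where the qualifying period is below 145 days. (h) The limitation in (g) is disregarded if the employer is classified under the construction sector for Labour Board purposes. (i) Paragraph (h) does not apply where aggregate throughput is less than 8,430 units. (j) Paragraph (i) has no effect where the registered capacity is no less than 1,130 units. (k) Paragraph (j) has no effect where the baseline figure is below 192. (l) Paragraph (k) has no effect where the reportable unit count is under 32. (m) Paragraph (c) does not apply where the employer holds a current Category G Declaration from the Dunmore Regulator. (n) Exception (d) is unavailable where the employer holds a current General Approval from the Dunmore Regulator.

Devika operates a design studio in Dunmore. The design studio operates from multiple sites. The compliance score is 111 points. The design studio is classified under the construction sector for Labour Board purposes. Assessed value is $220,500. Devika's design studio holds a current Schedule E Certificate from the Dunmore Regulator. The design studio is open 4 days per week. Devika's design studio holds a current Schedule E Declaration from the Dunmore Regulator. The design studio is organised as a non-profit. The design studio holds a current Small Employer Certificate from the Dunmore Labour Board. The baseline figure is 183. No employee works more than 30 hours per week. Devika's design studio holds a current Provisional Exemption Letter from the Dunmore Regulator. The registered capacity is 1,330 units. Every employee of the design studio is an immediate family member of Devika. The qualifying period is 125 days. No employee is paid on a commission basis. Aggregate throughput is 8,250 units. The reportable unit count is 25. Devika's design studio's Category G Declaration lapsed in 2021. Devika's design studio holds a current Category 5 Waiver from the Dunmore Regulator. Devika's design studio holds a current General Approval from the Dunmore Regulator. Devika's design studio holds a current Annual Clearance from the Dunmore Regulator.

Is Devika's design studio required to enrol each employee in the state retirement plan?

Exception (a) does not apply: the compliance score is 111 points, not less than 99 points.
Exception (b): a current Category 5 Waiver is held; a current Schedule E Declaration is held — every condition holds. Applying paragraphs (g)–(l): (g) is engaged (the qualifying period is 125 days, below the 145 days limit), but is set aside by (h): (h) operates — the design studio is classified under the construction sector. (i) would limit (h) — aggregate throughput is 8,250 units, less than the 8,430 units limit — but (j) sets (i) aside: (j) operates against (i): the registered capacity is 1,330 units, meeting the 1,130 units threshold. (k) would limit (j) — the baseline figure is 183, below the 192 limit — but (l) sets (k) aside: (l) operates against (k): the reportable unit count is 25, under the 32 limit. Exception (b) stands.
Exception (c) fails — the employer operates from multiple sites.
Exception (d)'s conditions are all satisfied: the employer is a non-profit; no employee is paid on commission; a current Provisional Exemption Letter is held. But applying paragraph (n): (n) operates against (d): a current General Approval is held. So (d) is unavailable.

No — exception (b) applies; Devika's design studio is not required to enrol each employee in the state retirement plan.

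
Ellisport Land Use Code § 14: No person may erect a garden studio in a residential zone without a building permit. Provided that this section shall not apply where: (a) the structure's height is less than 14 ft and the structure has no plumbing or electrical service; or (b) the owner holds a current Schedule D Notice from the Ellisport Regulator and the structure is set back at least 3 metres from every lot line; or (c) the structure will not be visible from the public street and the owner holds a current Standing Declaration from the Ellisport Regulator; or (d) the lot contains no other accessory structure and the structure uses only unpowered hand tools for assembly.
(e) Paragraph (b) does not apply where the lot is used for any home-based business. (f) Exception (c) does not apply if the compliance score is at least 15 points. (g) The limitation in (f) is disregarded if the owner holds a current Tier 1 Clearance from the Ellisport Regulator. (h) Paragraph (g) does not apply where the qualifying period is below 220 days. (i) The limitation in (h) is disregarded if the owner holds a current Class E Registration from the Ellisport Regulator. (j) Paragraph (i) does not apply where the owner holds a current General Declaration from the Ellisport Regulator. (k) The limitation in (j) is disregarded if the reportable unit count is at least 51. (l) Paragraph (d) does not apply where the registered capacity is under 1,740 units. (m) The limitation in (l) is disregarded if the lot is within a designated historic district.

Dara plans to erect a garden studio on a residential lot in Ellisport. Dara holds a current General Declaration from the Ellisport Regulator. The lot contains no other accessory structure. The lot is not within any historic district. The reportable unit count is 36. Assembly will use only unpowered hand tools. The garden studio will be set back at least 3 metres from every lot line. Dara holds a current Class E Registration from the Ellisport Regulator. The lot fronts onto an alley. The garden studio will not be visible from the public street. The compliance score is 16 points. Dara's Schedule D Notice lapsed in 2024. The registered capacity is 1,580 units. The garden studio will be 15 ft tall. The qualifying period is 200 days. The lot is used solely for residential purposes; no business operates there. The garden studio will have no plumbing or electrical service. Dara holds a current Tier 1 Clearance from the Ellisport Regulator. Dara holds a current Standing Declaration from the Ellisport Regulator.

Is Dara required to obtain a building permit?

Yes — Dara must obtain a building permit.

Exception (a) requires that the structure's height is less than 14 ft; but the structure's height is 15 ft, not less than 14 ft, so (a) is unavailable.
Exception (b) requires that the owner holds a current Schedule D Notice from the Ellisport Regulator; but the Schedule D Notice is not current, so (b) is unavailable.
Exception (c)'s conditions are all satisfied: the structure will not be visible from the street; a current Standing Declaration is held. But applying paragraphs (f)–(k): (f) operates against (c): the compliance score is 16 points, meeting the 15 points threshold. (g) applies (a current Tier 1 Clearance is held), but is overridden by (h): (h) applies — the qualifying period is 200 days, below the 220 days limit. (i) applies (a current Class E Registration is held), but is set aside by (j): (j) operates against (i): a current General Declaration is held. (k) does not operate here (the reportable unit count is 36, short of 51), so (j) stands. So (c) is unavailable.
All of (d)'s requirements are met (the lot has no other accessory structure; assembly uses only hand tools). However, paragraphs (l)–(m) must be considered: (l) is triggered — the registered capacity is 1,580 units, under the 1,740 units limit. (m), which would lift (l), is not triggered — the lot is not in a historic district. (d) is therefore removed.
No exception displaces § 14.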